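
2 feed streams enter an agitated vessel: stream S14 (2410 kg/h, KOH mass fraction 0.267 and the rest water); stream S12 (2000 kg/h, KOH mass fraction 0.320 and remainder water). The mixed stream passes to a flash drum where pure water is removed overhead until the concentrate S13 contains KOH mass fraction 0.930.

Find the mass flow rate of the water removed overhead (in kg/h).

3030 kg/h

KOH entering = 2410×0.267 + 2000×0.320 = 1283.5 kg/h.
All KOH reports to S13, so S13 = 1283.5/0.930 = 1380.1 kg/h.
Total feed = 4410 kg/h; overhead = 4410 − 1380.1 = 3029.9 kg/h.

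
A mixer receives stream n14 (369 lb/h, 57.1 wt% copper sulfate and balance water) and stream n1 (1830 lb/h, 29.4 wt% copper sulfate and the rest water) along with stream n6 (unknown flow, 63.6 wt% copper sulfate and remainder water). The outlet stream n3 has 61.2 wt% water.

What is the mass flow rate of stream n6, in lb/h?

Let n6 be the unknown flow. Total out = 2199 + n6.
water balance: 1450.3 + 0.364·n6 = 0.612·(2199 + n6)
(0.364 − 0.612)·n6 = 0.612×2199 − 1450.3 = -104.49
n6 = -104.49 / -0.248 = 421.34 lb/h

421.3 lb/h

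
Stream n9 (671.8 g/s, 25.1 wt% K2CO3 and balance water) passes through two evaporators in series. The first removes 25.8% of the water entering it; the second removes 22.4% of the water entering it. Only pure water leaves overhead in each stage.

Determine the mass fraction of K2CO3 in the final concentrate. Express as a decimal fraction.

water in feed = 671.8×0.749 = 503.18 g/s.
After stage 1: water left = (1−0.258)×503.18 = 373.36; stream total = 541.98 g/s.
After stage 2: water left = (1−0.224)×373.36 = 289.73; final concentrate = 458.35 g/s.
K2CO3 fraction = 168.62/458.35 = 0.368.

0.368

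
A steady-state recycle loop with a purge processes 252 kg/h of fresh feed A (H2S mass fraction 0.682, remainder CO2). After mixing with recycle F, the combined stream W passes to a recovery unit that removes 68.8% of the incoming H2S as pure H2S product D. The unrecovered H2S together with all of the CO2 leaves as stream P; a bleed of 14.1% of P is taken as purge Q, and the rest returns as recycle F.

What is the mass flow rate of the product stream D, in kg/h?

161.5 kg/h

H2S in W: m_A = 252×0.682 + (1−0.141)·(1−0.688)·m_A, so m_A = 171.86/0.7320 = 234.79 kg/h.
Product D = 0.688×234.79 = 161.54 kg/h.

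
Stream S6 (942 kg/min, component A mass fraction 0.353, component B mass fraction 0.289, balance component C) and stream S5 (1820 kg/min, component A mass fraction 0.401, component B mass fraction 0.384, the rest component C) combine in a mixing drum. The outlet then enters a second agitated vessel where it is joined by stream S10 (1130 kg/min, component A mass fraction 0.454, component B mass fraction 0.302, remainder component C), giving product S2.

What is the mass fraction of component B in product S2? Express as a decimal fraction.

Overall, product flow = 3892 kg/min.
component B in = 942×0.289 + 1820×0.384 + 1130×0.302 = 1312.4 kg/min.
component B fraction in S2 = 0.337.

0.337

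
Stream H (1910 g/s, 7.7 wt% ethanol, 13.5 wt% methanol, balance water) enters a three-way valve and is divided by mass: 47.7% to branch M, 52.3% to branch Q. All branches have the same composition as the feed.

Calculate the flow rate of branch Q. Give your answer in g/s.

Branch Q flow = 0.523×1910 = 998.93 g/s.

998.9 g/s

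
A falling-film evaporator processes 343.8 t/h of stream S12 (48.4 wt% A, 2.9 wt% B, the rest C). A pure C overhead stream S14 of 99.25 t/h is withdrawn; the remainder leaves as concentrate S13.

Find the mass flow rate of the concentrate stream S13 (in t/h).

Concentrate = 343.8 − 99.25 = 244.55 t/h.

244.6 t/h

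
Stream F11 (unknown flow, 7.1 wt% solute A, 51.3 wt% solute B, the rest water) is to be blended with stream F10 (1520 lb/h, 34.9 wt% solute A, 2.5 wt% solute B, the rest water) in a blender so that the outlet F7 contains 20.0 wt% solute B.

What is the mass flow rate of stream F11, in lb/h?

849.8 lb/h

Let F11 be the unknown flow. Total out = 1520 + F11.
solute B balance: 38 + 0.513·F11 = 0.200·(1520 + F11)
(0.513 − 0.200)·F11 = 0.200×1520 − 38 = 266
F11 = 266 / 0.313 = 849.84 lb/h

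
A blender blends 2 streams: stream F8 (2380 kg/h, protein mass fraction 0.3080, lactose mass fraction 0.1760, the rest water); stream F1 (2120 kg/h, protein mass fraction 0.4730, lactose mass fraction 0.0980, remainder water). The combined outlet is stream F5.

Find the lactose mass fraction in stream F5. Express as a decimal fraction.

0.1393

Total flow out = 2380 + 2120 = 4500 kg/h.
lactose in = 2380×0.176 + 2120×0.098 = 626.64 kg/h.
lactose mass fraction in F5 = 626.64/4500 = 0.1393.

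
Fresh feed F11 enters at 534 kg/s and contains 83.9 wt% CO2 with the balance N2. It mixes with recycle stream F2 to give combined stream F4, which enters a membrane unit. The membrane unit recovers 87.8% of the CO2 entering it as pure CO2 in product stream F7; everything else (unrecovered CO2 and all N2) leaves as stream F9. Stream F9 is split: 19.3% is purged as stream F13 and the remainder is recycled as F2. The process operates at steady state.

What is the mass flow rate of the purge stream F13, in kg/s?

N2 enters only via F11 and leaves only via the purge: 534×0.161 = 0.193×(N2 in F9), and the membrane unit passes all N2, so N2 in F4 = N2 in F9 = 445.46 kg/s.
CO2 in F4: m_A = 534×0.839 + (1−0.193)·(1−0.878)·m_A, so m_A = 448.03/0.9015 = 496.95 kg/s.
F9 = (1−0.878)×496.95 + 445.46 = 506.09 kg/s.
Purge F13 = 0.193×506.09 = 97.675 kg/s.

97.68 kg/s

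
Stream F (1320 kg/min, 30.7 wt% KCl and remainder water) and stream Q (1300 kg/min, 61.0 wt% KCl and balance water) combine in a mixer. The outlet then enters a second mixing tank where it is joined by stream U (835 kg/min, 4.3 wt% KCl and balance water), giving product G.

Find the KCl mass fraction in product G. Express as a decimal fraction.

Overall, product flow = 3455 kg/min.
KCl in = 1320×0.307 + 1300×0.610 + 835×0.043 = 1234.1 kg/min.
KCl fraction in G = 0.3572.

0.3572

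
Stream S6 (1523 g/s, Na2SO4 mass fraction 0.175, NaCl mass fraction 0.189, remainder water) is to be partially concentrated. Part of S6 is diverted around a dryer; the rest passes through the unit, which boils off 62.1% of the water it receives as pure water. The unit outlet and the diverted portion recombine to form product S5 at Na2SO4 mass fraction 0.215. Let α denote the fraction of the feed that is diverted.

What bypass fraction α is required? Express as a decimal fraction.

0.529

All 1523×0.175 = 266.52 g/s of Na2SO4 reaches S5, so S5 = 266.52/0.215 = 1239.7 g/s and vapour = 283.35 g/s.
The evaporator receives (1−α)·1523 of feed at 0.636 water and removes 0.621 of that water:
0.621×0.636×(1−α)×1523 = 283.35
(1−α) = 283.35/601.52 = 0.4711;  α = 0.5289.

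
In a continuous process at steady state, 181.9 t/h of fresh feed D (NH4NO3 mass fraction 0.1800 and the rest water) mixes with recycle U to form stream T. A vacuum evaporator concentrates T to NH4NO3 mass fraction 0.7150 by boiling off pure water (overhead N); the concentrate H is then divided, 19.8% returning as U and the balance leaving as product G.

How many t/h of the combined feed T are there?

193.2 t/h

Overall NH4NO3 balance (none leaves overhead): NH4NO3 in fresh feed = NH4NO3 in product, i.e. 181.9×0.180 = (1−0.198)·H·0.715.
H = 32.742/(0.715×0.802) = 57.099 t/h.
Recycle U = 0.198×57.099 = 11.306 t/h.
Combined feed T = 181.9 + 11.306 = 193.21 t/h.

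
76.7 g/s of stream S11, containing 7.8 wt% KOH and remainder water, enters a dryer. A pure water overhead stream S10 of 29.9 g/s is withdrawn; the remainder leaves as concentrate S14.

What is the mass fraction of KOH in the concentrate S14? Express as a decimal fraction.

KOH is not removed: 76.7×0.078 = 5.9826 g/s of KOH enters S14.
Concentrate = 76.7 − 29.9 = 46.8 g/s.
Mass fraction = 5.9826/46.8 = 0.128.

0.128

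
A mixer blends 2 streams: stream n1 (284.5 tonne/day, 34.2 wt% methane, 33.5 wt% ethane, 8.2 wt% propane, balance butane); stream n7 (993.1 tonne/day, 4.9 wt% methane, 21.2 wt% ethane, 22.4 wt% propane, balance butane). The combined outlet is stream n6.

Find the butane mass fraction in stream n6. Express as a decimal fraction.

0.4540

Total flow out = 284.5 + 993.1 = 1277.6 tonne/day.
butane in = 284.5×0.241 + 993.1×0.515 = 580.01 tonne/day.
butane mass fraction in n6 = 580.01/1277.6 = 0.4540.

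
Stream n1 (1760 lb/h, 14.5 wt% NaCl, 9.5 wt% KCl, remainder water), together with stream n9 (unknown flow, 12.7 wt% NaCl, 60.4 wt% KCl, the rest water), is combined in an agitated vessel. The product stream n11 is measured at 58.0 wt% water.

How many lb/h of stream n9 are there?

1019 lb/h

Let n9 be the unknown flow. Total out = 1760 + n9.
water balance: 1337.6 + 0.269·n9 = 0.580·(1760 + n9)
(0.269 − 0.580)·n9 = 0.580×1760 − 1337.6 = -316.8
n9 = -316.8 / -0.311 = 1018.6 lb/h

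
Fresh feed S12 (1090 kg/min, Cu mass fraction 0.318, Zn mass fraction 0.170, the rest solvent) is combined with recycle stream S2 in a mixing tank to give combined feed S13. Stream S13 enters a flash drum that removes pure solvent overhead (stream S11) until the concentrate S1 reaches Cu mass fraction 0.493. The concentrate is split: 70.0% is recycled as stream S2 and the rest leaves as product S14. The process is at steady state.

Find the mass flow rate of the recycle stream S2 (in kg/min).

1641 kg/min

Overall Cu balance (none leaves overhead): Cu in fresh feed = Cu in product, i.e. 1090×0.318 = (1−0.700)·S1·0.493.
S1 = 346.62/(0.493×0.300) = 2343.6 kg/min.
Recycle S2 = 0.700×2343.6 = 1640.5 kg/min.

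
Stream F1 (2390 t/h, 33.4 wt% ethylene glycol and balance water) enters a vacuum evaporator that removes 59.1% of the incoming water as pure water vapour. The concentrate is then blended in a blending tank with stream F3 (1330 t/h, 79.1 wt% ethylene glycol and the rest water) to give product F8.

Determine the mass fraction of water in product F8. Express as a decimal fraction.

Vapour removed = 0.591×0.666×2390 = 940.72 t/h; concentrate = 1449.3 t/h.
water reaching the mixer = 651.02 (from concentrate) + 1330×0.209 = 928.99 t/h.
Product flow = 1449.3 + 1330 = 2779.3 t/h; water fraction = 0.334.

0.334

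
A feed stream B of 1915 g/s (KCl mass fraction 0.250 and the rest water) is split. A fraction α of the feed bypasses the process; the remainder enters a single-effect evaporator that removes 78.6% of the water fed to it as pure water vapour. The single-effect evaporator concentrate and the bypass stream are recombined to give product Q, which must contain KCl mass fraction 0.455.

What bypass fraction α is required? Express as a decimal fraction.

0.236

All 1915×0.250 = 478.75 g/s of KCl reaches Q, so Q = 478.75/0.455 = 1052.2 g/s and vapour = 862.8 g/s.
The evaporator receives (1−α)·1915 of feed at 0.750 water and removes 0.786 of that water:
0.786×0.750×(1−α)×1915 = 862.8
(1−α) = 862.8/1128.9 = 0.7643;  α = 0.2357.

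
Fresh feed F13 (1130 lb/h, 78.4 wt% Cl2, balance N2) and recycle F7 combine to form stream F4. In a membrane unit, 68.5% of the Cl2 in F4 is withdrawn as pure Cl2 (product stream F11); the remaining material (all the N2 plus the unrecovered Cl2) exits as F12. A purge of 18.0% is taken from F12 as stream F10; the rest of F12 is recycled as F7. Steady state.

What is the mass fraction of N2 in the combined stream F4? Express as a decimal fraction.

0.5317

N2 enters only via F13 and leaves only via the purge: 1130×0.216 = 0.180×(N2 in F12), and the membrane unit passes all N2, so N2 in F4 = N2 in F12 = 1356 lb/h.
Cl2 in F4: m_A = 1130×0.784 + (1−0.180)·(1−0.685)·m_A, so m_A = 885.92/0.7417 = 1194.4 lb/h.
F4 = 1194.4 + 1356 = 2550.4 lb/h.
N2 fraction in F4 = 1356/2550.4 = 0.5317.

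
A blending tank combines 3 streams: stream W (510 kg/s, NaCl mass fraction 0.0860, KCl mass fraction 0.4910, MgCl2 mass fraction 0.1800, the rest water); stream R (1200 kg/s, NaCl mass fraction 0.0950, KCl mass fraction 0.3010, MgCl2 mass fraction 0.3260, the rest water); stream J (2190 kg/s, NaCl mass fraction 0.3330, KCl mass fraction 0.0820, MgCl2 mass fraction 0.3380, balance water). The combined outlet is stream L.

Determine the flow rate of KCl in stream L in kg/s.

KCl out = KCl in = 510×0.491 + 1200×0.301 + 2190×0.082 = 791.19 kg/s.

791.2 kg/s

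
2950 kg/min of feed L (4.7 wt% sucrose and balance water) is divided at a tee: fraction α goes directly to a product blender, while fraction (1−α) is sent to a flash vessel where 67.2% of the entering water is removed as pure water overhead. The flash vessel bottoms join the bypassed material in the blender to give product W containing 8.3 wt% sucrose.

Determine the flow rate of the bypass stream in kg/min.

All 2950×0.047 = 138.65 kg/min of sucrose reaches W, so W = 138.65/0.083 = 1670.5 kg/min and vapour = 1279.5 kg/min.
The evaporator receives (1−α)·2950 of feed at 0.953 water and removes 0.672 of that water:
0.672×0.953×(1−α)×2950 = 1279.5
(1−α) = 1279.5/1889.2 = 0.6773;  α = 0.3227.
Bypass flow = 0.3227×2950 = 952.05 kg/min.

952.1 kg/min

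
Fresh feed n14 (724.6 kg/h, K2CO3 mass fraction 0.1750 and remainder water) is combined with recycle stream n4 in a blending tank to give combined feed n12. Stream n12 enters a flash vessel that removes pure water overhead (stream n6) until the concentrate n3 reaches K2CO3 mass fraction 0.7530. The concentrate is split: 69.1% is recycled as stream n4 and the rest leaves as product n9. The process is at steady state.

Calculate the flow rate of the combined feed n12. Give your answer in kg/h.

Overall K2CO3 balance (none leaves overhead): K2CO3 in fresh feed = K2CO3 in product, i.e. 724.6×0.175 = (1−0.691)·n3·0.753.
n3 = 126.8/(0.753×0.309) = 544.98 kg/h.
Recycle n4 = 0.691×544.98 = 376.58 kg/h.
Combined feed n12 = 724.6 + 376.58 = 1101.2 kg/h.

1101 kg/h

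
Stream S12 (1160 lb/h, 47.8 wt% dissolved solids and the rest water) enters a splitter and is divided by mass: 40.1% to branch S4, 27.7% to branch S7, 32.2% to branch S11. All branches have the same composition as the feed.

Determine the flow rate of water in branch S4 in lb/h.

Branch S4 total = 0.401×1160 = 465.16 lb/h.
water in S4 = 0.522×465.16 = 242.81 lb/h.

242.8 lb/h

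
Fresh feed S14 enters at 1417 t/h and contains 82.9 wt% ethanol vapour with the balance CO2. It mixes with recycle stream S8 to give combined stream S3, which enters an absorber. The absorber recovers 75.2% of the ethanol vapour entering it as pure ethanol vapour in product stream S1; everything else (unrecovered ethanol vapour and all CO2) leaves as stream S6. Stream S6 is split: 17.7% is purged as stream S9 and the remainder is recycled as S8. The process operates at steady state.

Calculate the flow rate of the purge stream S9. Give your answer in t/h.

CO2 enters only via S14 and leaves only via the purge: 1417×0.171 = 0.177×(CO2 in S6), and the absorber passes all CO2, so CO2 in S3 = CO2 in S6 = 1369 t/h.
ethanol vapour in S3: m_A = 1417×0.829 + (1−0.177)·(1−0.752)·m_A, so m_A = 1174.7/0.7959 = 1475.9 t/h.
S6 = (1−0.752)×1475.9 + 1369 = 1735 t/h.
Purge S9 = 0.177×1735 = 307.09 t/h.

307.1 t/h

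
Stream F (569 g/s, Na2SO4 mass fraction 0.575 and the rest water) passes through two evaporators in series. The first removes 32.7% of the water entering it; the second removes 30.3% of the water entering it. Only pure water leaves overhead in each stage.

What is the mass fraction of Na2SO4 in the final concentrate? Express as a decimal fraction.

0.743

water in feed = 569×0.425 = 241.82 g/s.
After stage 1: water left = (1−0.327)×241.82 = 162.75; stream total = 489.92 g/s.
After stage 2: water left = (1−0.303)×162.75 = 113.44; final concentrate = 440.61 g/s.
Na2SO4 fraction = 327.17/440.61 = 0.743.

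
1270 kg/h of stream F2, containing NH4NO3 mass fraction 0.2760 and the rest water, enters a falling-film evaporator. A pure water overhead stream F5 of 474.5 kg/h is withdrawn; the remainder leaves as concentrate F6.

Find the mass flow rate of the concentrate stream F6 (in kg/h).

Concentrate = 1270 − 474.5 = 795.5 kg/h.

795.5 kg/h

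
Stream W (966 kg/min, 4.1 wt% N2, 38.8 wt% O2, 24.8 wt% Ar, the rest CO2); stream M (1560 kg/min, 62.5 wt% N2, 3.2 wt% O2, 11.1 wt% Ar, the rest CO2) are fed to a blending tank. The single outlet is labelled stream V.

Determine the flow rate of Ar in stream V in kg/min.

412.7 kg/min

Ar out = Ar in = 966×0.248 + 1560×0.111 = 412.73 kg/min.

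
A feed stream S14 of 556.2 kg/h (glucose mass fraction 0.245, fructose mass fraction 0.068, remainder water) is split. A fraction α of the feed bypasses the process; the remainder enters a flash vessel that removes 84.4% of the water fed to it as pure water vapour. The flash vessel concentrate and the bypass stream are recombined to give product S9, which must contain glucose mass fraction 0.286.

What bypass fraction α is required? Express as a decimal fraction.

All 556.2×0.245 = 136.27 kg/h of glucose reaches S9, so S9 = 136.27/0.286 = 476.47 kg/h and vapour = 79.735 kg/h.
The evaporator receives (1−α)·556.2 of feed at 0.687 water and removes 0.844 of that water:
0.844×0.687×(1−α)×556.2 = 79.735
(1−α) = 79.735/322.5 = 0.2472;  α = 0.7528.

0.753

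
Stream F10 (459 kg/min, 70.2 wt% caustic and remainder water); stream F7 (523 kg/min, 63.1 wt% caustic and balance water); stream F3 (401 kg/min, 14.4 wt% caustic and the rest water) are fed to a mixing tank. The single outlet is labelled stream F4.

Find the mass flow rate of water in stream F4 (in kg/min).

water out = water in = 459×0.298 + 523×0.369 + 401×0.856 = 673.02 kg/min.

673 kg/min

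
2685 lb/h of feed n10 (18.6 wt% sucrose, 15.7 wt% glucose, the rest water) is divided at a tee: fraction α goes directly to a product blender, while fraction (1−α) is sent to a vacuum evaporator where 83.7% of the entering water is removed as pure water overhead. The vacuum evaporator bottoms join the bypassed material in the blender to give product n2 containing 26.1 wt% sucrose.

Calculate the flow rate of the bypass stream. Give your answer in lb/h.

1282 lb/h

All 2685×0.186 = 499.41 lb/h of sucrose reaches n2, so n2 = 499.41/0.261 = 1913.4 lb/h and vapour = 771.55 lb/h.
The evaporator receives (1−α)·2685 of feed at 0.657 water and removes 0.837 of that water:
0.837×0.657×(1−α)×2685 = 771.55
(1−α) = 771.55/1476.5 = 0.5226;  α = 0.4774.
Bypass flow = 0.4774×2685 = 1281.9 lb/h.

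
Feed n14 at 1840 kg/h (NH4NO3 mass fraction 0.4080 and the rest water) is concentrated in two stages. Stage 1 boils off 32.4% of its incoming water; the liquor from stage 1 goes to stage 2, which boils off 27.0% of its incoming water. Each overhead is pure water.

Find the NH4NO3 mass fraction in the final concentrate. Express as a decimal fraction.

water in feed = 1840×0.592 = 1089.3 kg/h.
After stage 1: water left = (1−0.324)×1089.3 = 736.35; stream total = 1487.1 kg/h.
After stage 2: water left = (1−0.270)×736.35 = 537.54; final concentrate = 1288.3 kg/h.
NH4NO3 fraction = 750.72/1288.3 = 0.5827.

0.5827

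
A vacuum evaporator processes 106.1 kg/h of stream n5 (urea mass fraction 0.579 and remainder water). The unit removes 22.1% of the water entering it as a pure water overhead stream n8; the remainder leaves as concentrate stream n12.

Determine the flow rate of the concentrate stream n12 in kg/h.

96.23 kg/h

water entering = 106.1×0.421 = 44.668 kg/h; overhead removed = 0.221×44.668 = 9.8717 kg/h.
Concentrate = 106.1 − 9.8717 = 96.228 kg/h.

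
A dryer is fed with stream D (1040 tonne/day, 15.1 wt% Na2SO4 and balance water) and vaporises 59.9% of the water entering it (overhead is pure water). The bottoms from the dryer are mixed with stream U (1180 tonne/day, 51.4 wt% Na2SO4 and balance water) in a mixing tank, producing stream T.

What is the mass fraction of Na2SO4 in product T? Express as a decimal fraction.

Vapour removed = 0.599×0.849×1040 = 528.89 tonne/day; concentrate = 511.11 tonne/day.
Na2SO4 reaching the mixer = 157.04 (from concentrate) + 1180×0.514 = 763.56 tonne/day.
Product flow = 511.11 + 1180 = 1691.1 tonne/day; Na2SO4 fraction = 0.4515.

0.4515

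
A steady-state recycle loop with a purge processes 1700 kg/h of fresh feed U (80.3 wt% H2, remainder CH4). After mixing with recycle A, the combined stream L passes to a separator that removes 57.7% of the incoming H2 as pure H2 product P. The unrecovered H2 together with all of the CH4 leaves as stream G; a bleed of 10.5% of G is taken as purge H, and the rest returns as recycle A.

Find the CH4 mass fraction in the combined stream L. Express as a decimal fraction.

0.592

CH4 enters only via U and leaves only via the purge: 1700×0.197 = 0.105×(CH4 in G), and the separator passes all CH4, so CH4 in L = CH4 in G = 3189.5 kg/h.
H2 in L: m_A = 1700×0.803 + (1−0.105)·(1−0.577)·m_A, so m_A = 1365.1/0.6214 = 2196.8 kg/h.
L = 2196.8 + 3189.5 = 5386.3 kg/h.
CH4 fraction in L = 3189.5/5386.3 = 0.592.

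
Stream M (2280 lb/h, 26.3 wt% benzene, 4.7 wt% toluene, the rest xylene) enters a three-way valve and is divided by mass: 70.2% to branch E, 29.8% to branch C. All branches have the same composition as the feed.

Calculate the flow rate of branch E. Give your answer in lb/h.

1601 lb/h

Branch E flow = 0.702×2280 = 1600.6 lb/h.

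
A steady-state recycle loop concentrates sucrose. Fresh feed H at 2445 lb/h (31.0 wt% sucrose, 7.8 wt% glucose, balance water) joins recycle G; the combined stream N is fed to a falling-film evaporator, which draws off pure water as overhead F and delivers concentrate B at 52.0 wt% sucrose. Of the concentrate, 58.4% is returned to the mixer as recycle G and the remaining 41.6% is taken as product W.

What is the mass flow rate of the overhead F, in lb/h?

987.4 lb/h

Overall sucrose balance (none leaves overhead): sucrose in fresh feed = sucrose in product, i.e. 2445×0.310 = (1−0.584)·B·0.520.
B = 757.95/(0.520×0.416) = 3503.8 lb/h.
Recycle G = 0.584×3503.8 = 2046.2 lb/h.
Combined feed N = 2445 + 2046.2 = 4491.2 lb/h.
Overhead F = N − B = 4491.2 − 3503.8 = 987.4 lb/h.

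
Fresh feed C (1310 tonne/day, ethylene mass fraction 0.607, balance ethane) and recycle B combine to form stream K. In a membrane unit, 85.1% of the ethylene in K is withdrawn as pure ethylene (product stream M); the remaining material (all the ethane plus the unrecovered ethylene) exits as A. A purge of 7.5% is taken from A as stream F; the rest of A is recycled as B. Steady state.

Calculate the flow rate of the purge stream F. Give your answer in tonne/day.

ethane enters only via C and leaves only via the purge: 1310×0.393 = 0.075×(ethane in A), and the membrane unit passes all ethane, so ethane in K = ethane in A = 6864.4 tonne/day.
ethylene in K: m_A = 1310×0.607 + (1−0.075)·(1−0.851)·m_A, so m_A = 795.17/0.8622 = 922.28 tonne/day.
A = (1−0.851)×922.28 + 6864.4 = 7001.8 tonne/day.
Purge F = 0.075×7001.8 = 525.14 tonne/day.

525.1 tonne/day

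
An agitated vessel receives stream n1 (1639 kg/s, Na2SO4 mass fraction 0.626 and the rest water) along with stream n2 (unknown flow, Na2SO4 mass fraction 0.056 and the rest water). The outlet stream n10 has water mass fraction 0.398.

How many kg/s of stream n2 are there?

72.04 kg/s

Let n2 be the unknown flow. Total out = 1639 + n2.
water balance: 612.99 + 0.944·n2 = 0.398·(1639 + n2)
(0.944 − 0.398)·n2 = 0.398×1639 − 612.99 = 39.336
n2 = 39.336 / 0.546 = 72.044 kg/s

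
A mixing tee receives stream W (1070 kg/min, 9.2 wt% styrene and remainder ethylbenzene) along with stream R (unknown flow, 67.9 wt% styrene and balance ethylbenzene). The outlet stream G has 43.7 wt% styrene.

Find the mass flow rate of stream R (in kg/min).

1525 kg/min

Let R be the unknown flow. Total out = 1070 + R.
styrene balance: 98.44 + 0.679·R = 0.437·(1070 + R)
(0.679 − 0.437)·R = 0.437×1070 − 98.44 = 369.15
R = 369.15 / 0.242 = 1525.4 kg/min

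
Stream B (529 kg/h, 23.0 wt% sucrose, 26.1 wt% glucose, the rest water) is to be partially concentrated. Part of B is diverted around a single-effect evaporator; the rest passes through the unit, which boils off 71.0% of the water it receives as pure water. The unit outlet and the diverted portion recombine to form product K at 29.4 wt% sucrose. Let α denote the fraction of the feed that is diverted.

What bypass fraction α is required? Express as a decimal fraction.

0.398

All 529×0.230 = 121.67 kg/h of sucrose reaches K, so K = 121.67/0.294 = 413.84 kg/h and vapour = 115.16 kg/h.
The evaporator receives (1−α)·529 of feed at 0.509 water and removes 0.710 of that water:
0.710×0.509×(1−α)×529 = 115.16
(1−α) = 115.16/191.18 = 0.6024;  α = 0.3976.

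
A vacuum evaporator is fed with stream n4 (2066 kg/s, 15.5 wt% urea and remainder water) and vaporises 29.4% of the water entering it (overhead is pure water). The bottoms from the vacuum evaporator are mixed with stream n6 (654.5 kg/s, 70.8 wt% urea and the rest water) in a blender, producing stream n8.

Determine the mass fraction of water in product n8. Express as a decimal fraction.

Vapour removed = 0.294×0.845×2066 = 513.26 kg/s; concentrate = 1552.7 kg/s.
water reaching the mixer = 1232.5 (from concentrate) + 654.5×0.292 = 1423.6 kg/s.
Product flow = 1552.7 + 654.5 = 2207.2 kg/s; water fraction = 0.645.

0.645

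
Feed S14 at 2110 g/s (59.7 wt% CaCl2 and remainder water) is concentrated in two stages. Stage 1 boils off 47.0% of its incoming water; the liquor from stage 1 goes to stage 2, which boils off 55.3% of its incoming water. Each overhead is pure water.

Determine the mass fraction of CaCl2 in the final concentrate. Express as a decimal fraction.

water in feed = 2110×0.403 = 850.33 g/s.
After stage 1: water left = (1−0.470)×850.33 = 450.67; stream total = 1710.3 g/s.
After stage 2: water left = (1−0.553)×450.67 = 201.45; final concentrate = 1461.1 g/s.
CaCl2 fraction = 1259.7/1461.1 = 0.8621.

0.8621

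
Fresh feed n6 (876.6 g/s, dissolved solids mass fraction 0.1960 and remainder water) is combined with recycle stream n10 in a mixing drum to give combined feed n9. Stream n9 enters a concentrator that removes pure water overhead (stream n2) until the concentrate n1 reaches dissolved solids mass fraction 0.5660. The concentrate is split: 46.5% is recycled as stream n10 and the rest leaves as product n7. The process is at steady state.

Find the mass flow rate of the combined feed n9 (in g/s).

Overall dissolved solids balance (none leaves overhead): dissolved solids in fresh feed = dissolved solids in product, i.e. 876.6×0.196 = (1−0.465)·n1·0.566.
n1 = 171.81/(0.566×0.535) = 567.4 g/s.
Recycle n10 = 0.465×567.4 = 263.84 g/s.
Combined feed n9 = 876.6 + 263.84 = 1140.4 g/s.

1140 g/s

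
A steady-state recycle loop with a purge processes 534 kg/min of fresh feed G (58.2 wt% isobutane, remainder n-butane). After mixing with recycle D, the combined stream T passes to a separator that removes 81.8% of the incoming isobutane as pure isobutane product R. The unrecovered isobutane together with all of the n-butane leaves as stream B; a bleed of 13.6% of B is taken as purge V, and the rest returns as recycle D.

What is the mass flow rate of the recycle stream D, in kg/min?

1476 kg/min

n-butane enters only via G and leaves only via the purge: 534×0.418 = 0.136×(n-butane in B), and the separator passes all n-butane, so n-butane in T = n-butane in B = 1641.3 kg/min.
isobutane in T: m_A = 534×0.582 + (1−0.136)·(1−0.818)·m_A, so m_A = 310.79/0.8428 = 368.78 kg/min.
B = (1−0.818)×368.78 + 1641.3 = 1708.4 kg/min.
Recycle D = (1−0.136)×1708.4 = 1476 kg/min.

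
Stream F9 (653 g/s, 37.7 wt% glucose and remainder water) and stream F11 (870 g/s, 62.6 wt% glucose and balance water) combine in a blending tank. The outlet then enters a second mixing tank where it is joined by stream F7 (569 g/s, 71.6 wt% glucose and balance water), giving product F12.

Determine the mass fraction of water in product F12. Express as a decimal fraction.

0.427

Overall, product flow = 2092 g/s.
water in = 653×0.623 + 870×0.374 + 569×0.284 = 893.79 g/s.
water fraction in F12 = 0.427.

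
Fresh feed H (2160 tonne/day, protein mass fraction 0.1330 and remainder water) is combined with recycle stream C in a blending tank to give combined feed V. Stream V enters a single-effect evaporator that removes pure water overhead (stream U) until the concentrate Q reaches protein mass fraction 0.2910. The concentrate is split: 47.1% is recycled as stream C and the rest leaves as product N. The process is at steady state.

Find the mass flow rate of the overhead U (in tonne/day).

1173 tonne/day

Overall protein balance (none leaves overhead): protein in fresh feed = protein in product, i.e. 2160×0.133 = (1−0.471)·Q·0.291.
Q = 287.28/(0.291×0.529) = 1866.2 tonne/day.
Recycle C = 0.471×1866.2 = 878.98 tonne/day.
Combined feed V = 2160 + 878.98 = 3039 tonne/day.
Overhead U = V − Q = 3039 − 1866.2 = 1172.8 tonne/day.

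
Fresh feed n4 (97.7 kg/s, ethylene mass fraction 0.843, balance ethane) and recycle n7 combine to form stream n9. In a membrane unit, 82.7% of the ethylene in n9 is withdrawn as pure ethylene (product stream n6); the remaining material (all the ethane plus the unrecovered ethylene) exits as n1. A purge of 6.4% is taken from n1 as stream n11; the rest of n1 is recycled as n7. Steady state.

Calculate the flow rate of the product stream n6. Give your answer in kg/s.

81.27 kg/s

ethylene in n9: m_A = 97.7×0.843 + (1−0.064)·(1−0.827)·m_A, so m_A = 82.361/0.8381 = 98.274 kg/s.
Product n6 = 0.827×98.274 = 81.273 kg/s.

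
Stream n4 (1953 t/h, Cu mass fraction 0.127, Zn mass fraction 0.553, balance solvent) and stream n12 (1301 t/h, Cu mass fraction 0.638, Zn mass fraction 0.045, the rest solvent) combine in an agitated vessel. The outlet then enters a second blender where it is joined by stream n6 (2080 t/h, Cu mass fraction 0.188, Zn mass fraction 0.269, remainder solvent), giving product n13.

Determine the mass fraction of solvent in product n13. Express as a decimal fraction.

Overall, product flow = 5334 t/h.
solvent in = 1953×0.320 + 1301×0.317 + 2080×0.543 = 2166.8 t/h.
solvent fraction in n13 = 0.406.

0.406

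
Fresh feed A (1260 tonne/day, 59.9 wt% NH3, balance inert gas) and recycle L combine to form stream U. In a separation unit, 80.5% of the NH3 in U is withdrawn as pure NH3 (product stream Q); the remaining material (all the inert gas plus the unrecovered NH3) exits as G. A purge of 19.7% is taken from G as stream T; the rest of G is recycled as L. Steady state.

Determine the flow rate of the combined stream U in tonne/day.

inert gas enters only via A and leaves only via the purge: 1260×0.401 = 0.197×(inert gas in G), and the separation unit passes all inert gas, so inert gas in U = inert gas in G = 2564.8 tonne/day.
NH3 in U: m_A = 1260×0.599 + (1−0.197)·(1−0.805)·m_A, so m_A = 754.74/0.8434 = 894.86 tonne/day.
U = 894.86 + 2564.8 = 3459.6 tonne/day.

3460 tonne/day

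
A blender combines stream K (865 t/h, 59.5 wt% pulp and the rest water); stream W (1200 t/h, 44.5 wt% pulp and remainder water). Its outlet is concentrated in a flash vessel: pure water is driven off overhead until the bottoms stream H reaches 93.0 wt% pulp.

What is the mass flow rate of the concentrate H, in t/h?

pulp entering = 865×0.595 + 1200×0.445 = 1048.7 t/h.
All pulp reports to H, so H = 1048.7/0.930 = 1127.6 t/h.

1128 t/h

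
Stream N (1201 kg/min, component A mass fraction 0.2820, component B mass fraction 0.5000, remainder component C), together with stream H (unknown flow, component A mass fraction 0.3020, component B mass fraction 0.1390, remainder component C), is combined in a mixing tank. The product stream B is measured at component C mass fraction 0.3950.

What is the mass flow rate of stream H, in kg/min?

Let H be the unknown flow. Total out = 1201 + H.
component C balance: 261.82 + 0.559·H = 0.395·(1201 + H)
(0.559 − 0.395)·H = 0.395×1201 − 261.82 = 212.58
H = 212.58 / 0.164 = 1296.2 kg/min

1296 kg/min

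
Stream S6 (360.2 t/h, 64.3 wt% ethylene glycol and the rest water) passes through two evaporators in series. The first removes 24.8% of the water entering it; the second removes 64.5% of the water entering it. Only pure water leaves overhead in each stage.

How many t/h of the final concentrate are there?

water in feed = 360.2×0.357 = 128.59 t/h.
After stage 1: water left = (1−0.248)×128.59 = 96.701; stream total = 328.31 t/h.
After stage 2: water left = (1−0.645)×96.701 = 34.329; final concentrate = 265.94 t/h.

265.9 t/h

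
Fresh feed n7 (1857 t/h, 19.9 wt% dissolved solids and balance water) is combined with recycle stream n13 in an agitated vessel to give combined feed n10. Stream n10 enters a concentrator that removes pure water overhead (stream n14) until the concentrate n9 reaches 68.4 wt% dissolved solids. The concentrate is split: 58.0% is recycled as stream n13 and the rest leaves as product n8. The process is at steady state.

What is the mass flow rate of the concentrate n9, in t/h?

1286 t/h

Overall dissolved solids balance (none leaves overhead): dissolved solids in fresh feed = dissolved solids in product, i.e. 1857×0.199 = (1−0.580)·n9·0.684.
n9 = 369.54/(0.684×0.420) = 1286.4 t/h.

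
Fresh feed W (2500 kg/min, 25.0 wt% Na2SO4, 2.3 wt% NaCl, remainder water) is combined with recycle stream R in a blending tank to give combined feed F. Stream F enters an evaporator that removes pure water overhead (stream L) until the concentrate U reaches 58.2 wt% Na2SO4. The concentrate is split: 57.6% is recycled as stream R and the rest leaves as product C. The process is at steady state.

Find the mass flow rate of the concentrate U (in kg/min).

2533 kg/min

Overall Na2SO4 balance (none leaves overhead): Na2SO4 in fresh feed = Na2SO4 in product, i.e. 2500×0.250 = (1−0.576)·U·0.582.
U = 625/(0.582×0.424) = 2532.7 kg/min.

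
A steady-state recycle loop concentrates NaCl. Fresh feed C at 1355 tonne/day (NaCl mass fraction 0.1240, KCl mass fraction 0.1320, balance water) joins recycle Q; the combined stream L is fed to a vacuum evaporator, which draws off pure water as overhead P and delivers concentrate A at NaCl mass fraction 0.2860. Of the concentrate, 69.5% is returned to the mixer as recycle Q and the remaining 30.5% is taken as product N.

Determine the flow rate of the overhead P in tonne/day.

767.5 tonne/day

Overall NaCl balance (none leaves overhead): NaCl in fresh feed = NaCl in product, i.e. 1355×0.124 = (1−0.695)·A·0.286.
A = 168.02/(0.286×0.305) = 1926.2 tonne/day.
Recycle Q = 0.695×1926.2 = 1338.7 tonne/day.
Combined feed L = 1355 + 1338.7 = 2693.7 tonne/day.
Overhead P = L − A = 2693.7 − 1926.2 = 767.52 tonne/day.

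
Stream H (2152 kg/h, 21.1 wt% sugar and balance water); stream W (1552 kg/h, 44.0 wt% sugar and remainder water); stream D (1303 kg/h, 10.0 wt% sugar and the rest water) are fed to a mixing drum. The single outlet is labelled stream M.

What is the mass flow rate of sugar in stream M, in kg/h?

1267 kg/h

sugar out = sugar in = 2152×0.211 + 1552×0.440 + 1303×0.100 = 1267.3 kg/h.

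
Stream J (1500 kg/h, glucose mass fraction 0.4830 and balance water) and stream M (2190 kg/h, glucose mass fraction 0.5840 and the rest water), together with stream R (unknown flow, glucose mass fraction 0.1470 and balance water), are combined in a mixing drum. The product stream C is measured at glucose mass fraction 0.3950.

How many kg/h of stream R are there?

Let R be the unknown flow. Total out = 3690 + R.
glucose balance: 2003.5 + 0.147·R = 0.395·(3690 + R)
(0.147 − 0.395)·R = 0.395×3690 − 2003.5 = -545.91
R = -545.91 / -0.248 = 2201.2 kg/h

2201 kg/h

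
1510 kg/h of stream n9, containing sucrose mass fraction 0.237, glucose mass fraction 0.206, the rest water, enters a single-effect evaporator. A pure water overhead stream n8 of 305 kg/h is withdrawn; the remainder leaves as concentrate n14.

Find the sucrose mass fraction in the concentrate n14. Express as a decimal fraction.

sucrose is not removed: 1510×0.237 = 357.87 kg/h of sucrose enters n14.
Concentrate = 1510 − 305 = 1205 kg/h.
Mass fraction = 357.87/1205 = 0.297.

0.297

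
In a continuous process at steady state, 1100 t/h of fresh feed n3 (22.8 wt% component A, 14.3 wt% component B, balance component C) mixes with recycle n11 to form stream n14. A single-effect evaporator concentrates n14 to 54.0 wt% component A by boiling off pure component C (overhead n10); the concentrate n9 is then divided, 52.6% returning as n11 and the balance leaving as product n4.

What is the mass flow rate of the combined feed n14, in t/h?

Overall component A balance (none leaves overhead): component A in fresh feed = component A in product, i.e. 1100×0.228 = (1−0.526)·n9·0.540.
n9 = 250.8/(0.540×0.474) = 979.84 t/h.
Recycle n11 = 0.526×979.84 = 515.4 t/h.
Combined feed n14 = 1100 + 515.4 = 1615.4 t/h.

1615 t/h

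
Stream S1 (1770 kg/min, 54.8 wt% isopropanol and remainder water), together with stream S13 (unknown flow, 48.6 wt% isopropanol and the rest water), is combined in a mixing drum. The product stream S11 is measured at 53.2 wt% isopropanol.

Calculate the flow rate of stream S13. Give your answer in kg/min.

615.7 kg/min

Let S13 be the unknown flow. Total out = 1770 + S13.
isopropanol balance: 969.96 + 0.486·S13 = 0.532·(1770 + S13)
(0.486 − 0.532)·S13 = 0.532×1770 − 969.96 = -28.32
S13 = -28.32 / -0.046 = 615.65 kg/min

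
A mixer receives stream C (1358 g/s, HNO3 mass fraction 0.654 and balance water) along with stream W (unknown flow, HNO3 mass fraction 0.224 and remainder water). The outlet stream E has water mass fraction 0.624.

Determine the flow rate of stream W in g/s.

Let W be the unknown flow. Total out = 1358 + W.
water balance: 469.87 + 0.776·W = 0.624·(1358 + W)
(0.776 − 0.624)·W = 0.624×1358 − 469.87 = 377.52
W = 377.52 / 0.152 = 2483.7 g/s

2484 g/s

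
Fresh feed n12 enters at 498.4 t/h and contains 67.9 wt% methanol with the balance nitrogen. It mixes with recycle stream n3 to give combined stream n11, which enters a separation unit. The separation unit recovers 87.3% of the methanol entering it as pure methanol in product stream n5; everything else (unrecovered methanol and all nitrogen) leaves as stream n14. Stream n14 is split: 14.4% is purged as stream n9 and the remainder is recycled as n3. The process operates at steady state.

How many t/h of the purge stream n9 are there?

nitrogen enters only via n12 and leaves only via the purge: 498.4×0.321 = 0.144×(nitrogen in n14), and the separation unit passes all nitrogen, so nitrogen in n11 = nitrogen in n14 = 1111 t/h.
methanol in n11: m_A = 498.4×0.679 + (1−0.144)·(1−0.873)·m_A, so m_A = 338.41/0.8913 = 379.69 t/h.
n14 = (1−0.873)×379.69 + 1111 = 1159.2 t/h.
Purge n9 = 0.144×1159.2 = 166.93 t/h.

166.9 t/h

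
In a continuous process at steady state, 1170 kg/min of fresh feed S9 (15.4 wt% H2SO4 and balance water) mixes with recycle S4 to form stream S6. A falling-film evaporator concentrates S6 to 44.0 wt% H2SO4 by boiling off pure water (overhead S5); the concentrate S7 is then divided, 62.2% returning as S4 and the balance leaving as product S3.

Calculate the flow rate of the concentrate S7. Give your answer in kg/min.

Overall H2SO4 balance (none leaves overhead): H2SO4 in fresh feed = H2SO4 in product, i.e. 1170×0.154 = (1−0.622)·S7·0.440.
S7 = 180.18/(0.440×0.378) = 1083.3 kg/min.

1083 kg/min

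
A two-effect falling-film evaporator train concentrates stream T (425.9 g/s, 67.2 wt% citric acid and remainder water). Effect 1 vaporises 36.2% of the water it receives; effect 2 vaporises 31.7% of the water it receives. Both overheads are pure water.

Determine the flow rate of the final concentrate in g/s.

347.1 g/s

water in feed = 425.9×0.328 = 139.7 g/s.
After stage 1: water left = (1−0.362)×139.7 = 89.126; stream total = 375.33 g/s.
After stage 2: water left = (1−0.317)×89.126 = 60.873; final concentrate = 347.08 g/s.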